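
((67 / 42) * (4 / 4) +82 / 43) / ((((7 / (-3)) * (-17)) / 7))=6325 / 10234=0.62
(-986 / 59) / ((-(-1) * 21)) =-986 / 1239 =-0.80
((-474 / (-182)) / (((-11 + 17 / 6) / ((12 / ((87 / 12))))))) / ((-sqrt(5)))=68256 * sqrt(5) / 646555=0.24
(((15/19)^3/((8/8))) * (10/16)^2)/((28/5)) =0.03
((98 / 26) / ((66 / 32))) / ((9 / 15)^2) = 19600 / 3861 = 5.08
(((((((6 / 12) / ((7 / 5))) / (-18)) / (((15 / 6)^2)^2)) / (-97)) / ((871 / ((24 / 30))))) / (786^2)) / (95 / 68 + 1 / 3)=272 / 60457336144261875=0.00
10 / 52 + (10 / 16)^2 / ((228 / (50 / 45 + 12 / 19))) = 3167465 / 16219008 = 0.20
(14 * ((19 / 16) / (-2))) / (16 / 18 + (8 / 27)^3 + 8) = -2617839 / 2807552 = -0.93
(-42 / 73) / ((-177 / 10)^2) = -1400 / 762339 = -0.00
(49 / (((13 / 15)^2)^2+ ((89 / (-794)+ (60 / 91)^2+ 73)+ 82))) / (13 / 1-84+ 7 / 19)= -8155196083125 / 1832511062142211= -0.00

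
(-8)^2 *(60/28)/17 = 960/119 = 8.07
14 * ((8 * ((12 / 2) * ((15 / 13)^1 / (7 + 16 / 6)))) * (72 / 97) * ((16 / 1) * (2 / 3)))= 23224320 / 36569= 635.08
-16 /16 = -1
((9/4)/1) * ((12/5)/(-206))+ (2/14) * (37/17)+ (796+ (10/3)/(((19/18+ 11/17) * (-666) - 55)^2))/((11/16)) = 10873044987323959/9388669197390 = 1158.10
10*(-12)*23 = -2760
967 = 967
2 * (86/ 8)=43/ 2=21.50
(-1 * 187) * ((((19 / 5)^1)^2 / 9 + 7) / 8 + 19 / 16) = -1523489 / 3600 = -423.19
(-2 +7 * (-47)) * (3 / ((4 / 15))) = -14895 / 4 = -3723.75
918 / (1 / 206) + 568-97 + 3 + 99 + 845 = 190526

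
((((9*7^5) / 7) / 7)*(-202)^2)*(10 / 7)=179945640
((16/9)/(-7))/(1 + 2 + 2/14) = -8/99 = -0.08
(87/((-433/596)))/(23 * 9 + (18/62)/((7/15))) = -1875314/3251397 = -0.58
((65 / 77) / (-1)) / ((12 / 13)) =-845 / 924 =-0.91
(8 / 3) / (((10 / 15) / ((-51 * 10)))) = -2040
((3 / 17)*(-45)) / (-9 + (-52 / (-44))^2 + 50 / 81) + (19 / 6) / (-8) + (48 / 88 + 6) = 447809081 / 61458672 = 7.29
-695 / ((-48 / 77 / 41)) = 2194115 / 48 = 45710.73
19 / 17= 1.12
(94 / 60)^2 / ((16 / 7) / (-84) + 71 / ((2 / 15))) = 108241 / 23482050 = 0.00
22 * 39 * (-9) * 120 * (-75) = 69498000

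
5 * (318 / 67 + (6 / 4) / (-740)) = 470439 / 19832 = 23.72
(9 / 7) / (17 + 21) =9 / 266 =0.03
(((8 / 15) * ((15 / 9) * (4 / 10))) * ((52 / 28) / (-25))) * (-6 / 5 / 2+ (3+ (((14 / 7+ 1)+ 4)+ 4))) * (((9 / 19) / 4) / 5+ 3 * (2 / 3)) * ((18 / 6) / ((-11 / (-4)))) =-10716784 / 13715625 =-0.78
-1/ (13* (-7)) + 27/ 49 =358/ 637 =0.56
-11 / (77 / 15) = -15 / 7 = -2.14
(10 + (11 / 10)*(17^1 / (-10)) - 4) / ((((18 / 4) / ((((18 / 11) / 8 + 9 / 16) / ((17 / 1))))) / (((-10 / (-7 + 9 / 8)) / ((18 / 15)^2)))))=10325 / 210936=0.05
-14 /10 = -7 /5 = -1.40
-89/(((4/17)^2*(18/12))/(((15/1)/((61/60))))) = -1929075/122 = -15812.09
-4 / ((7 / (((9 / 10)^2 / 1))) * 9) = -9 / 175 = -0.05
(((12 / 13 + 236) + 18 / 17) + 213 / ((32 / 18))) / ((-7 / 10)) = -6325805 / 12376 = -511.13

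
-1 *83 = -83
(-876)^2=767376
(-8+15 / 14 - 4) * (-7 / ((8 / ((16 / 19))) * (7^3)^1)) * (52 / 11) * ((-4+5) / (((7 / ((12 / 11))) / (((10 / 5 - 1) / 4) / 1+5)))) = 71604 / 788557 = 0.09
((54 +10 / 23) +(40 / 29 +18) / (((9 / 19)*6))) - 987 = -16671770 / 18009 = -925.75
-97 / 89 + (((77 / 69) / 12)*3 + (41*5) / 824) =-2844409 / 5060184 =-0.56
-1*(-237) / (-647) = -237 / 647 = -0.37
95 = 95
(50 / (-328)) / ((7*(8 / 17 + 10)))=-425 / 204344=-0.00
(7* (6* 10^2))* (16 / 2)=33600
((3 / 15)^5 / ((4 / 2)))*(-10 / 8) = -1 / 5000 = -0.00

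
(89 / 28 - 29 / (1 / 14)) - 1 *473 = -24523 / 28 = -875.82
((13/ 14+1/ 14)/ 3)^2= 1/ 9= 0.11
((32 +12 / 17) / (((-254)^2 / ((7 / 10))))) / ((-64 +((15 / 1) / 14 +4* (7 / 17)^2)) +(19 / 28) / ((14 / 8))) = -810509 / 141295927085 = -0.00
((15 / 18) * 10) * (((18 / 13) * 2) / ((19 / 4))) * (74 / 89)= 88800 / 21983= 4.04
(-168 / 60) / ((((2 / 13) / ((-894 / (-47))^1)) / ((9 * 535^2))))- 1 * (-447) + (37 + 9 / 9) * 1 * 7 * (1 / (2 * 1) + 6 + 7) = -41913797784 / 47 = -891782931.57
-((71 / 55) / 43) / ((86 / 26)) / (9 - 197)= 0.00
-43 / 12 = -3.58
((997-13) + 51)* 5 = 5175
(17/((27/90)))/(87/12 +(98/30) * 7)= 1.88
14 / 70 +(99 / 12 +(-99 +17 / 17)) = -1791 / 20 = -89.55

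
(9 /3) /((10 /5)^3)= 3 /8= 0.38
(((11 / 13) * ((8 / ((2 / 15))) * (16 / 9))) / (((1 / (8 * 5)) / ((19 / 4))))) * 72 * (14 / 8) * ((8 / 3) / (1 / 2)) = 149811200 / 13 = 11523938.46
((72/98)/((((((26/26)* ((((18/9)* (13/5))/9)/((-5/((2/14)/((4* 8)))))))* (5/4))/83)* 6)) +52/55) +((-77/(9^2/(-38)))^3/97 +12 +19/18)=-15260.92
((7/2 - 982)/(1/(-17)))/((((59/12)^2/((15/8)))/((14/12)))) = 10479735/6962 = 1505.28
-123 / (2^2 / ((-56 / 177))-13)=1722 / 359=4.80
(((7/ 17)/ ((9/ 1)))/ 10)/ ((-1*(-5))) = 7/ 7650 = 0.00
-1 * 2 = -2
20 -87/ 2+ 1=-22.50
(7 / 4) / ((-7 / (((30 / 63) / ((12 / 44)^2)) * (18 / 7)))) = -605 / 147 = -4.12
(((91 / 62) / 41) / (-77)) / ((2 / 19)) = -247 / 55924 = -0.00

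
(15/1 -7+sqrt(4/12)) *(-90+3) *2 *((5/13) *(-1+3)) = -13920/13 -580 *sqrt(3)/13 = -1148.05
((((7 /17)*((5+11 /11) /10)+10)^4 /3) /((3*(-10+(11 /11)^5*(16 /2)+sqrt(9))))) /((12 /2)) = 575536166881 /2818833750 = 204.18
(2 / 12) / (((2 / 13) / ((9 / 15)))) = 13 / 20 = 0.65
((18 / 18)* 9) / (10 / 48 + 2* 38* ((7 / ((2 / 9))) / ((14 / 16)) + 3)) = 216 / 71141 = 0.00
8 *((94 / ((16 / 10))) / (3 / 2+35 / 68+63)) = 7.23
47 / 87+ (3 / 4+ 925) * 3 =966671 / 348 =2777.79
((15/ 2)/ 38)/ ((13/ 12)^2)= 540/ 3211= 0.17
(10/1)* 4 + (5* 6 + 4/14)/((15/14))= 68.27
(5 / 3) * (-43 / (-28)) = 215 / 84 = 2.56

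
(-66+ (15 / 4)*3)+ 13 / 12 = -53.67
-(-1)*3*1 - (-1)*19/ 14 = 61/ 14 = 4.36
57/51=1.12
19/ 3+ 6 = 37/ 3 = 12.33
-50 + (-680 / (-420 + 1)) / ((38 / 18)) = -391930 / 7961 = -49.23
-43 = -43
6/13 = 0.46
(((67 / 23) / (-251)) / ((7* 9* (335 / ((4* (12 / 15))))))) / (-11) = 16 / 100017225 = 0.00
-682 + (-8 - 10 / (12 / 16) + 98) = -1816 / 3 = -605.33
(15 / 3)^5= 3125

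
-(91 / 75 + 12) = -991 / 75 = -13.21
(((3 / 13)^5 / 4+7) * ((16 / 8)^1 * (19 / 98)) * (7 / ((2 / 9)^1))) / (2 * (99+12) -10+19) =592597479 / 1601015416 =0.37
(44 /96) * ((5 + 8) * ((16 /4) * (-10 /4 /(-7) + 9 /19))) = 31603 /1596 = 19.80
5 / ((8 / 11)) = 55 / 8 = 6.88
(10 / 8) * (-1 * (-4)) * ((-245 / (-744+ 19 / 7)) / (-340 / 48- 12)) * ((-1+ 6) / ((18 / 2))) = -171500 / 3564843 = -0.05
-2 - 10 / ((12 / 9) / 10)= -77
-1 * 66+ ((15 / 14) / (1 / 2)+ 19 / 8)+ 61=-27 / 56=-0.48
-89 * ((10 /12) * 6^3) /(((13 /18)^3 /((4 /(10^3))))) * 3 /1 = -28028592 /54925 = -510.31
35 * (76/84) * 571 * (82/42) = 2224045/63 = 35302.30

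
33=33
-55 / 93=-0.59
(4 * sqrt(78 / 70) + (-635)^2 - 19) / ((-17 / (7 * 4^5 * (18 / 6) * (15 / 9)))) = -850053120 - 4096 * sqrt(1365) / 17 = -850062021.79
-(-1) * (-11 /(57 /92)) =-1012 /57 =-17.75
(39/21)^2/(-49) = -169/2401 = -0.07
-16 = -16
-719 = -719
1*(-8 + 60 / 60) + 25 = 18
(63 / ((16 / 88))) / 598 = 693 / 1196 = 0.58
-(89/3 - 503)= 1420/3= 473.33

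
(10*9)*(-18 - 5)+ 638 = -1432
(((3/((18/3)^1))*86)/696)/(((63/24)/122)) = 5246/1827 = 2.87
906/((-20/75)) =-6795/2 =-3397.50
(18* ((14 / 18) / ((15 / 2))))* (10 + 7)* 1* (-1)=-31.73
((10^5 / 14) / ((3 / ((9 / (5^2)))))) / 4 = 1500 / 7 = 214.29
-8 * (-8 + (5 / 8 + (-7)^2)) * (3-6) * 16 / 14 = 7992 / 7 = 1141.71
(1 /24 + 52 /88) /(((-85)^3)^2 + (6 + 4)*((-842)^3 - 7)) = 167 /97991530210200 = 0.00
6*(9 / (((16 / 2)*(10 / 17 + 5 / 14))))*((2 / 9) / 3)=119 / 225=0.53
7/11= 0.64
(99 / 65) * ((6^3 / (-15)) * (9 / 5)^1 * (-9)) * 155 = 17898408 / 325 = 55072.02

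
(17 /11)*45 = 765 /11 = 69.55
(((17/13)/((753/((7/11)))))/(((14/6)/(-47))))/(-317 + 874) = -0.00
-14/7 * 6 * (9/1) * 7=-756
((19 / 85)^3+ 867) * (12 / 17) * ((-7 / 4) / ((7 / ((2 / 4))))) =-798679851 / 10440125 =-76.50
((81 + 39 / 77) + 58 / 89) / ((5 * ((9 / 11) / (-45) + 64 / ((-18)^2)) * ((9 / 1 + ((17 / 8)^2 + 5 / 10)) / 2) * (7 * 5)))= 29935872 / 80142097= 0.37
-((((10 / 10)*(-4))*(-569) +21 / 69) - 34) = -51573 / 23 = -2242.30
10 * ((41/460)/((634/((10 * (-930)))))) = -95325/7291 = -13.07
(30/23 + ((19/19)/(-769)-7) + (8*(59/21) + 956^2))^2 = 115237666842484511456356/137958016329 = 835309682676.70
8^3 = 512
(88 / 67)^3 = 681472 / 300763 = 2.27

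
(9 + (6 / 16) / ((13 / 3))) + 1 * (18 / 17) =17937 / 1768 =10.15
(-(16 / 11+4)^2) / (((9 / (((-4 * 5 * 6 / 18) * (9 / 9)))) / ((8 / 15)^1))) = 12800 / 1089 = 11.75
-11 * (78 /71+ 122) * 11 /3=-1057540 /213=-4964.98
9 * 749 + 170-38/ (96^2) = 31845869/ 4608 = 6911.00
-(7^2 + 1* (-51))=2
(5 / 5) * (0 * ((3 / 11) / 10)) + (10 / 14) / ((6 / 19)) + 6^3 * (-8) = -72481 / 42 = -1725.74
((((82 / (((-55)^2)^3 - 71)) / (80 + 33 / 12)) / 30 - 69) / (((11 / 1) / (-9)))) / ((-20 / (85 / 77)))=-241815792226894113 / 77604613437977780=-3.12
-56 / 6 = -28 / 3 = -9.33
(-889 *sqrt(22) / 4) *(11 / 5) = -9779 *sqrt(22) / 20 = -2293.38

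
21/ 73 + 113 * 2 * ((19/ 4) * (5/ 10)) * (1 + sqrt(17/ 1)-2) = -156647/ 292 + 2147 * sqrt(17)/ 4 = 1676.61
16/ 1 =16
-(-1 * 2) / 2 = 1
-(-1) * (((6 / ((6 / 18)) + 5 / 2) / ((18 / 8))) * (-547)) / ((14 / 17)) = -381259 / 63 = -6051.73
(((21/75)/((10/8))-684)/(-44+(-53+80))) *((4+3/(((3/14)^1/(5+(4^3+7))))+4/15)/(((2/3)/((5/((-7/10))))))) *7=-1369603328/425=-3222596.07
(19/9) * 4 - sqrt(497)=-13.85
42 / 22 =21 / 11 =1.91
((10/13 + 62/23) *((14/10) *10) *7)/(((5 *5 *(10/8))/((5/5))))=406112/37375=10.87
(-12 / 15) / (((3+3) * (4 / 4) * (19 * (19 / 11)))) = -22 / 5415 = -0.00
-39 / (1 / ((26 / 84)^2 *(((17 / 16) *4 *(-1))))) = 37349 / 2352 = 15.88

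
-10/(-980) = 1/98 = 0.01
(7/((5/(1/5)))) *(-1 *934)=-6538/25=-261.52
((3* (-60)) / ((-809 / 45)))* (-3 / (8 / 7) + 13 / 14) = -192375 / 11326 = -16.99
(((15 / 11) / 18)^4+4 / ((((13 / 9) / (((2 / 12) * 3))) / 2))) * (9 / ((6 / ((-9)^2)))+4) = 171457753871 / 493343136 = 347.54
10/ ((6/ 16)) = 80/ 3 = 26.67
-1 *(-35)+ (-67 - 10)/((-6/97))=7679/6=1279.83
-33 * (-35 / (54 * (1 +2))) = 385 / 54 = 7.13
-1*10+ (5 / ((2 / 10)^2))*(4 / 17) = 330 / 17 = 19.41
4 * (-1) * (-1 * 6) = 24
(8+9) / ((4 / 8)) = 34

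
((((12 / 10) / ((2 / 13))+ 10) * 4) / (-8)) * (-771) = 68619 / 10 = 6861.90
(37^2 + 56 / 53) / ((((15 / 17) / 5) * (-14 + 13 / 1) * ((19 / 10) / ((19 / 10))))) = -1234421 / 159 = -7763.65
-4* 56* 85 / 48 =-1190 / 3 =-396.67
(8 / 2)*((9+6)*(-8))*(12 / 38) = -2880 / 19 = -151.58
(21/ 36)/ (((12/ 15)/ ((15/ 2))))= 175/ 32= 5.47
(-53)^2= 2809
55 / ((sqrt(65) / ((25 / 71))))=275 * sqrt(65) / 923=2.40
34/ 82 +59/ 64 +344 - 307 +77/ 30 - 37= 153629/ 39360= 3.90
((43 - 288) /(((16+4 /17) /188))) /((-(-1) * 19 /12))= -783020 /437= -1791.81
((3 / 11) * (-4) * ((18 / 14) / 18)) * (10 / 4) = -15 / 77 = -0.19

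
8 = 8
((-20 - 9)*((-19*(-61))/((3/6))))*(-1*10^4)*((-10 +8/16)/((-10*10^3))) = 638609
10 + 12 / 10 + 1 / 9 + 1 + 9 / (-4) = 1811 / 180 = 10.06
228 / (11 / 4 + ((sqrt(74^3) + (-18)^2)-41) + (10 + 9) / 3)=-9589680 / 46067231 + 2429568 * sqrt(74) / 46067231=0.25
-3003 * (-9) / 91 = 297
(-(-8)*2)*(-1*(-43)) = 688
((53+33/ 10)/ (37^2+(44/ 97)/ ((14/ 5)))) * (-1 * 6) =-0.25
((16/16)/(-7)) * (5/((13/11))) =-55/91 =-0.60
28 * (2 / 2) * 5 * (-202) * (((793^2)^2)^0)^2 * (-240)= 6787200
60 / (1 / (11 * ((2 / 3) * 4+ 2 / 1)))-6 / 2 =3077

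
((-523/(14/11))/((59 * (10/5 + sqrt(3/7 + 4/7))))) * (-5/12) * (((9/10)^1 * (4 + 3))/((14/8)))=5753/1652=3.48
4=4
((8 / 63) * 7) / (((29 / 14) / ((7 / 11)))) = 784 / 2871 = 0.27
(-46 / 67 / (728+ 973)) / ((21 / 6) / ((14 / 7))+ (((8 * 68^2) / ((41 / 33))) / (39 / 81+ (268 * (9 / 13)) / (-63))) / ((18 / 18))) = 45663832 / 1367108949803499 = 0.00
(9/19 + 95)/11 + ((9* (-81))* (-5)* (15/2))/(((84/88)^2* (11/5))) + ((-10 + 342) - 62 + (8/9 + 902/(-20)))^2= 5360950084481/82952100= 64627.06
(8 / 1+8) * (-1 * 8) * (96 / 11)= -12288 / 11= -1117.09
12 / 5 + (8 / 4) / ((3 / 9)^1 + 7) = 147 / 55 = 2.67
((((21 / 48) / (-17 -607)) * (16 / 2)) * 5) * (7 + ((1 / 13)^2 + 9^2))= -520555 / 210912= -2.47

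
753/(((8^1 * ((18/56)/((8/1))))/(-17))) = -119476/3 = -39825.33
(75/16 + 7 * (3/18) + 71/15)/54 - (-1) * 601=2597167/4320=601.20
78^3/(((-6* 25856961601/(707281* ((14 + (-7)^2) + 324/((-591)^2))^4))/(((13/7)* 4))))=-103955022862195093362076612317886644624/410587137237322217733479274727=-253186262.88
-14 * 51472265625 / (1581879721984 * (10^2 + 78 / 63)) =-7566423046875 / 1681538144468992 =-0.00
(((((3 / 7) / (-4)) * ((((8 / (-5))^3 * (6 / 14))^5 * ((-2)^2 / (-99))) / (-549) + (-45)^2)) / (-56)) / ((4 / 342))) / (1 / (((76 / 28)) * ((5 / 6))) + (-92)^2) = 6792951530431034398338327 / 173576440894166406250000000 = 0.04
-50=-50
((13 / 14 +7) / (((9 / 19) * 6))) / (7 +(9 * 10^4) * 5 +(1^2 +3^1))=703 / 113402772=0.00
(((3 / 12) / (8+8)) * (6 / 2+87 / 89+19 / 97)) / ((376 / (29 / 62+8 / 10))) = 14159397 / 64400798720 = 0.00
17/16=1.06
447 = 447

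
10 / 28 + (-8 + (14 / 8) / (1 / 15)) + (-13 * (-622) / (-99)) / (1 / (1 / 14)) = 12.77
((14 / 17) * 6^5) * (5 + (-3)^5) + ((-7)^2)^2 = -1521695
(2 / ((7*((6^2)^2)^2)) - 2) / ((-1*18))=11757311 / 105815808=0.11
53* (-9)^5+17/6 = -18777565/6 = -3129594.17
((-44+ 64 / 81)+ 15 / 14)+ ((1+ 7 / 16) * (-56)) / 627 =-5008747 / 118503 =-42.27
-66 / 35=-1.89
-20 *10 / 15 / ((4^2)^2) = -5 / 96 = -0.05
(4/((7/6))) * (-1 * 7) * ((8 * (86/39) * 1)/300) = -1376/975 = -1.41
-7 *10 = -70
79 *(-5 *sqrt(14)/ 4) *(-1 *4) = 395 *sqrt(14) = 1477.95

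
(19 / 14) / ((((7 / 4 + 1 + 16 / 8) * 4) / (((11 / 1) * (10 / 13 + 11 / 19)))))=3663 / 3458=1.06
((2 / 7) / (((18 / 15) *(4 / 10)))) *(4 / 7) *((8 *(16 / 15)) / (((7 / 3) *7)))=1280 / 7203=0.18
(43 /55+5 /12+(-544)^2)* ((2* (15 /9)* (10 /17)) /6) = 976592755 /10098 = 96711.50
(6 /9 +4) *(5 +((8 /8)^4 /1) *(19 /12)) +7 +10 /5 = 715 /18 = 39.72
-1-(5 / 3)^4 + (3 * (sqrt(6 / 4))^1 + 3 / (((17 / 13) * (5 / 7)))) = -37897 / 6885 + 3 * sqrt(6) / 2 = -1.83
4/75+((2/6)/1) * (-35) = -871/75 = -11.61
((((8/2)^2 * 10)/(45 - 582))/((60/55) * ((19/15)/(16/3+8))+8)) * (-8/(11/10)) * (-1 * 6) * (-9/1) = 11520000/797803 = 14.44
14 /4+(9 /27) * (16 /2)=37 /6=6.17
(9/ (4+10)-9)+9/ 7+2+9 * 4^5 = 128953/ 14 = 9210.93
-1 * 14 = -14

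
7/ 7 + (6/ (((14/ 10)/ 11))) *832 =274567/ 7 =39223.86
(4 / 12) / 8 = 1 / 24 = 0.04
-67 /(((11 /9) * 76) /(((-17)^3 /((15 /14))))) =6912591 /2090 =3307.46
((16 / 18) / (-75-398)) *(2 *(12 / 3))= -64 / 4257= -0.02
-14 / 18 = -7 / 9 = -0.78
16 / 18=8 / 9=0.89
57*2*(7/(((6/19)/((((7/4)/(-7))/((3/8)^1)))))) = -5054/3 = -1684.67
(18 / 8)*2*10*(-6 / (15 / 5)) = -90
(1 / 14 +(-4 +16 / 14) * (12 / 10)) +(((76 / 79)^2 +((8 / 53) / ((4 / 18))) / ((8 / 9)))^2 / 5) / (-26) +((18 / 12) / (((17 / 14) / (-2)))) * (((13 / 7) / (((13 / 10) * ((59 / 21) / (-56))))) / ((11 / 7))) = 181858611222790118261 / 4393949954857943480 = 41.39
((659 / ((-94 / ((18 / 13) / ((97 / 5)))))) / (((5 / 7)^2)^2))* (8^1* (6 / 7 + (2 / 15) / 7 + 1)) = -1068702936 / 37041875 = -28.85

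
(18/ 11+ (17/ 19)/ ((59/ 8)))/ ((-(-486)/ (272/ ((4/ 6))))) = 1473832/ 998811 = 1.48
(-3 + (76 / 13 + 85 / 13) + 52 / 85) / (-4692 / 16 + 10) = -44184 / 1251965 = -0.04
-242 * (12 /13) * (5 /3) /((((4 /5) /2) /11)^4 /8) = -22144512500 /13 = -1703424038.46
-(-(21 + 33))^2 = -2916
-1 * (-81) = 81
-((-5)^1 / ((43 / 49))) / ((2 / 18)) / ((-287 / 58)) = -10.36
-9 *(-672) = 6048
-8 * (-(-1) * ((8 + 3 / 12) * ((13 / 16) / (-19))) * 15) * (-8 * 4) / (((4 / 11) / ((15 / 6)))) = -353925 / 38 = -9313.82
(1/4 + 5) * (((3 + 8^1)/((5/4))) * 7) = 1617/5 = 323.40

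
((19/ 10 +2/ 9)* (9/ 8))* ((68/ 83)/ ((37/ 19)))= 61693/ 61420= 1.00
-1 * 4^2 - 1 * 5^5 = -3141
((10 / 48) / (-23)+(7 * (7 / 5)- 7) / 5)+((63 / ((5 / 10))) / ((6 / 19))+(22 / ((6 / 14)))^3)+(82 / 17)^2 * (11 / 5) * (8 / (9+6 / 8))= 63325192623079 / 466619400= 135710.59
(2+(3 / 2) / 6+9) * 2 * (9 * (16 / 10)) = 324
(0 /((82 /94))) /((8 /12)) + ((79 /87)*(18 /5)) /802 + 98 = 5698447 /58145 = 98.00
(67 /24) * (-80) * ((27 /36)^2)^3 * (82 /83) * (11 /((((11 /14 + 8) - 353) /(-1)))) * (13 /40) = -668188521 /1638305792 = -0.41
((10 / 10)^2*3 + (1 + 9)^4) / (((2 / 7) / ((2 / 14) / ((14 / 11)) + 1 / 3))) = 187199 / 12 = 15599.92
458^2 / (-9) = -209764 / 9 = -23307.11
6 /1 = 6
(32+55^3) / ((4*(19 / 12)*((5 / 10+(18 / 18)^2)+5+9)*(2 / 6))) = 5085.44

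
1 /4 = 0.25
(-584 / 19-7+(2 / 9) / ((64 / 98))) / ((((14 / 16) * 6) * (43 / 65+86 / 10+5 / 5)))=-6650605 / 9580788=-0.69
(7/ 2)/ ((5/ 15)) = 21/ 2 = 10.50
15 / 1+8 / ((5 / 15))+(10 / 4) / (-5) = 77 / 2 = 38.50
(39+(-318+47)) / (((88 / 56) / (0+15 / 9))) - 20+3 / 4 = -35021 / 132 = -265.31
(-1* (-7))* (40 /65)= 56 /13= 4.31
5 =5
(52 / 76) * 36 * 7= 3276 / 19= 172.42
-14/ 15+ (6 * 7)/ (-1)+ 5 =-569/ 15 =-37.93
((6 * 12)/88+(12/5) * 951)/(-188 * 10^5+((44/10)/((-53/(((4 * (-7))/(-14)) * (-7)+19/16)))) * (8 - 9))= -5916072/48712891645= -0.00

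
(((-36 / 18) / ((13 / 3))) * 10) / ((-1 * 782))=30 / 5083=0.01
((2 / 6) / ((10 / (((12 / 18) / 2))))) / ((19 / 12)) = 2 / 285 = 0.01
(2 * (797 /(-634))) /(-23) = 797 /7291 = 0.11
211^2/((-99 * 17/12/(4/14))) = -356168/3927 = -90.70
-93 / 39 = -31 / 13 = -2.38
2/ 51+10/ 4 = 259/ 102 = 2.54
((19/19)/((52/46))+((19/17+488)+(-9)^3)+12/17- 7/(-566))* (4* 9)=-536497704/62543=-8578.06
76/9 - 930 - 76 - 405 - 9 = -1411.56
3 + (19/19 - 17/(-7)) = 45/7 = 6.43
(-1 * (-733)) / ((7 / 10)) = 7330 / 7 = 1047.14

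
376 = 376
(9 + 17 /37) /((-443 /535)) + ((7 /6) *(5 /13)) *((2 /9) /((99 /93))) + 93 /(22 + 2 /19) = -189332806783 /26579973420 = -7.12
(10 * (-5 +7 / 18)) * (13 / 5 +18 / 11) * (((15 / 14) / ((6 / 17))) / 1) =-593.01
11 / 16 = 0.69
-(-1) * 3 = 3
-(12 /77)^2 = -144 /5929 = -0.02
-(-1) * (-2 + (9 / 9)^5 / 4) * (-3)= 21 / 4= 5.25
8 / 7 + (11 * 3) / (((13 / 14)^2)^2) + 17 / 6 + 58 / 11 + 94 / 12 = 61.47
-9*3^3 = -243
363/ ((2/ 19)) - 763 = 2685.50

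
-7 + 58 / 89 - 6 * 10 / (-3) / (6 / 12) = 2995 / 89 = 33.65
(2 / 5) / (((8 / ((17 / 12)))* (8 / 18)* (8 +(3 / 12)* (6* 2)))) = 51 / 3520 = 0.01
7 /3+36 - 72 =-101 /3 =-33.67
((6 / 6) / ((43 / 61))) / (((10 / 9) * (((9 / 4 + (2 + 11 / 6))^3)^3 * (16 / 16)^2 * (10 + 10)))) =354089926656 / 63286955711388006475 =0.00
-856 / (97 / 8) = -6848 / 97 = -70.60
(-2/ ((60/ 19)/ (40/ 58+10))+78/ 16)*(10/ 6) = -3.16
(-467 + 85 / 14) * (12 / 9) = -614.57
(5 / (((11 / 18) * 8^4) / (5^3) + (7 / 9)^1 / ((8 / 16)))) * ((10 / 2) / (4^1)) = 28125 / 97112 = 0.29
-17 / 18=-0.94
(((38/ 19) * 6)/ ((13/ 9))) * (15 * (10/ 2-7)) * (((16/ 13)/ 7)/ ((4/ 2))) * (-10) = 259200/ 1183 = 219.10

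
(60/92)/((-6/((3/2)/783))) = -5/24012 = -0.00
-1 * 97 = -97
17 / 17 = 1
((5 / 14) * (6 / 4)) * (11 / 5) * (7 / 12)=11 / 16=0.69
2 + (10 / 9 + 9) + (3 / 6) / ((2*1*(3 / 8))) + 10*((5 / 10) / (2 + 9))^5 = 296333885 / 23191344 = 12.78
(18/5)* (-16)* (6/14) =-864/35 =-24.69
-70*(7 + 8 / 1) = -1050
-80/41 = -1.95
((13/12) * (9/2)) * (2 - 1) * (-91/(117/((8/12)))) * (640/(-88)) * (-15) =-9100/33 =-275.76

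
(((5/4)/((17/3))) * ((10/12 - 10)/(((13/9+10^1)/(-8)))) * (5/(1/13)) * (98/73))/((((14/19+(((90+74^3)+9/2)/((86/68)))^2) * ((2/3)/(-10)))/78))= -0.00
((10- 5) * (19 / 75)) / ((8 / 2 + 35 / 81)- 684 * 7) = -513 / 1937345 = -0.00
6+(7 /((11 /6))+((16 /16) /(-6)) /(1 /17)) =461 /66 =6.98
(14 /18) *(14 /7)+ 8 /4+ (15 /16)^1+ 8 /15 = 3619 /720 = 5.03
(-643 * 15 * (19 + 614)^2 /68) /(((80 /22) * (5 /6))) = -25506659673 /1360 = -18754896.82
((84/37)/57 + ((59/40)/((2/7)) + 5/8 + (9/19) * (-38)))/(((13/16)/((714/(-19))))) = 488797974/868205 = 563.00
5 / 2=2.50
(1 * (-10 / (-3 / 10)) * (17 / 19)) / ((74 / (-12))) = -3400 / 703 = -4.84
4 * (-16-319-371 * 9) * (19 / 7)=-279224 / 7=-39889.14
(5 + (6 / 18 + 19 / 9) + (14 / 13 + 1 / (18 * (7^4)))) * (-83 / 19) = -132457127 / 3558282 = -37.23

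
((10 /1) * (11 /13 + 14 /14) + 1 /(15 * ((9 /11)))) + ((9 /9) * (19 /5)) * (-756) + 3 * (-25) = -5140846 /1755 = -2929.26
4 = 4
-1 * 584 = -584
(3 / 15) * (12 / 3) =4 / 5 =0.80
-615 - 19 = -634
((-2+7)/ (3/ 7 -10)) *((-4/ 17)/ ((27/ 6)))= 0.03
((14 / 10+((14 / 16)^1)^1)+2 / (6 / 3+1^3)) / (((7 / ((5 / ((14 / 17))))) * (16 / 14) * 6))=6001 / 16128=0.37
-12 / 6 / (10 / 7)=-7 / 5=-1.40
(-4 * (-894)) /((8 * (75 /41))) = 6109 /25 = 244.36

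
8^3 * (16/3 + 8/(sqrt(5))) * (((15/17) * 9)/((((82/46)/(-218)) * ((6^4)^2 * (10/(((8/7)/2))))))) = -320896/3556791-160448 * sqrt(5)/5927985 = -0.15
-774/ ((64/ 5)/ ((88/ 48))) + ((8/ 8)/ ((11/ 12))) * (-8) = -84189/ 704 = -119.59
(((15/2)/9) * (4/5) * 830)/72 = 415/54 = 7.69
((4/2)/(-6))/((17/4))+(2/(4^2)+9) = 9.05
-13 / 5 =-2.60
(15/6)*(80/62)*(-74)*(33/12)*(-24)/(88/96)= 532800/31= 17187.10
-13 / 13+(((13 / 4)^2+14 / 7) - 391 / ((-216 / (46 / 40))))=58943 / 4320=13.64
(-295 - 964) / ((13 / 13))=-1259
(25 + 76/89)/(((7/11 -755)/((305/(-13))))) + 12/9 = 526177/246174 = 2.14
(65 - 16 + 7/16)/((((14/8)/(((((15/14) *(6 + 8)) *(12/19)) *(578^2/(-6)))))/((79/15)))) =-78483364.95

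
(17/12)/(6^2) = 17/432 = 0.04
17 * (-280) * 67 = -318920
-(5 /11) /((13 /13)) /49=-5 /539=-0.01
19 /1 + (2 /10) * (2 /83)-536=-214553 /415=-517.00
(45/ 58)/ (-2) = -0.39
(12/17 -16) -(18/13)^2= -49448/2873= -17.21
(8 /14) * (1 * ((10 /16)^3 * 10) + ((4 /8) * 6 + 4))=2417 /448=5.40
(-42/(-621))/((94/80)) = 560/9729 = 0.06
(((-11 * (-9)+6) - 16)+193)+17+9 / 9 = 300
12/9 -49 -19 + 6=-182/3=-60.67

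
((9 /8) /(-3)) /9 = -0.04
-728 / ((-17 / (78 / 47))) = 56784 / 799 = 71.07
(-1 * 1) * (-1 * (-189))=-189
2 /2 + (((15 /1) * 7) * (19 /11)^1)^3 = 7940151206 /1331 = 5965553.12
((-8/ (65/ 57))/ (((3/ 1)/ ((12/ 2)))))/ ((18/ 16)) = -2432/ 195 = -12.47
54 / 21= 18 / 7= 2.57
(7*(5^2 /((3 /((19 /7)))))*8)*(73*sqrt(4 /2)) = 277400*sqrt(2) /3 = 130767.61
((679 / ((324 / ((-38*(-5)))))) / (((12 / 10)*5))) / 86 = 64505 / 83592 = 0.77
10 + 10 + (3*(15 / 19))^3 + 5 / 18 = 4143785 / 123462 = 33.56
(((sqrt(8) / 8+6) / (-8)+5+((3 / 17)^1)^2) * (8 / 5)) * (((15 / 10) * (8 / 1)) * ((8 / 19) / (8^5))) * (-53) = -786891 / 14056960+159 * sqrt(2) / 389120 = -0.06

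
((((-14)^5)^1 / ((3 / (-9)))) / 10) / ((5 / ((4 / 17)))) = 3226944 / 425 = 7592.81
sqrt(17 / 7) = sqrt(119) / 7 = 1.56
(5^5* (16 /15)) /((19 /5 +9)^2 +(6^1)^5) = 0.42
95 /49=1.94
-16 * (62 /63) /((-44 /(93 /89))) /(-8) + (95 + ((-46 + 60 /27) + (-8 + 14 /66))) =2676017 /61677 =43.39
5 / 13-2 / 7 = 9 / 91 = 0.10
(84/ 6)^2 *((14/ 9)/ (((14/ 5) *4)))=245/ 9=27.22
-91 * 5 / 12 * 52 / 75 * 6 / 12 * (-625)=147875 / 18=8215.28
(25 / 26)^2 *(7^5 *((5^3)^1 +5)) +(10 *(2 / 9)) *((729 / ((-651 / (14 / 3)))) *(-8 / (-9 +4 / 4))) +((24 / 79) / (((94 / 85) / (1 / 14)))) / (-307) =12991544451521245 / 6431265022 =2020060.50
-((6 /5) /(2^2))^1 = -3 /10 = -0.30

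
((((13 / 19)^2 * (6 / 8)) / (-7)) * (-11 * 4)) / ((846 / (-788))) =-732446 / 356307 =-2.06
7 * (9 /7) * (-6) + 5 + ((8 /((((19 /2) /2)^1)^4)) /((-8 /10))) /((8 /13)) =-6389889 /130321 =-49.03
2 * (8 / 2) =8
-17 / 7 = -2.43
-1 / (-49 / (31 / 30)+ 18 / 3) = 31 / 1284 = 0.02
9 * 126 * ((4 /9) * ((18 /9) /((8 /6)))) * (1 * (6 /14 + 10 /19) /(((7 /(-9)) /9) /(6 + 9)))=-16664940 /133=-125300.30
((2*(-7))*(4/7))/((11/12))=-96/11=-8.73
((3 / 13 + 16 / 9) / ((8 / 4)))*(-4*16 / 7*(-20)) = 183.64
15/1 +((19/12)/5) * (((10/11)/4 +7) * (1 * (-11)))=-407/40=-10.18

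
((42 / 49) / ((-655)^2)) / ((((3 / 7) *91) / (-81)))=-162 / 39041275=-0.00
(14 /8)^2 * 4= 49 /4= 12.25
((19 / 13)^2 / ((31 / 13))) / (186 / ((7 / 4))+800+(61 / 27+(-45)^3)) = -68229 / 6871516730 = -0.00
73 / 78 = 0.94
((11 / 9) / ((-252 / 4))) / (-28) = 11 / 15876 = 0.00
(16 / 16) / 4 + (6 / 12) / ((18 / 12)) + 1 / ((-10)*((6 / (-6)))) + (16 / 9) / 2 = 283 / 180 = 1.57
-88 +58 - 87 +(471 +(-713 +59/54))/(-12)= -96.92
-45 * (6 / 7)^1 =-270 / 7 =-38.57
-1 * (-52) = 52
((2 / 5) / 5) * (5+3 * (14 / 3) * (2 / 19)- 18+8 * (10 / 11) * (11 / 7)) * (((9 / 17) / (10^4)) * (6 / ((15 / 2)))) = -117 / 353281250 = -0.00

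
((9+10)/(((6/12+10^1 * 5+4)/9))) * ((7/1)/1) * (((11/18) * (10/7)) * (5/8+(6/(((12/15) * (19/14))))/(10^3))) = 6589/545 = 12.09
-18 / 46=-9 / 23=-0.39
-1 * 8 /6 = -4 /3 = -1.33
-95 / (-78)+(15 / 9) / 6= 1.50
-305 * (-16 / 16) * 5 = 1525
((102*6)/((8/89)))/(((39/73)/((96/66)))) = 2650776/143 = 18536.90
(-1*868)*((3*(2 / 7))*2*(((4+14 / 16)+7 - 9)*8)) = -34224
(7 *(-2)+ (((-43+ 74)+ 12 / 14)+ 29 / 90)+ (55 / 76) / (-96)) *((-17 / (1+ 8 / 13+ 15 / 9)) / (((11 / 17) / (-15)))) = 52301471261 / 23969792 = 2181.97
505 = 505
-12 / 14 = -6 / 7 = -0.86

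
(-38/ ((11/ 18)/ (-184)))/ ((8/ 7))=110124/ 11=10011.27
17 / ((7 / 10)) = 170 / 7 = 24.29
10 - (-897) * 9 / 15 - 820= -1359 / 5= -271.80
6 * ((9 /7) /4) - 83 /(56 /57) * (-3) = 2043 /8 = 255.38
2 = 2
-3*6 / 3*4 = -24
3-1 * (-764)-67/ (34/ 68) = 633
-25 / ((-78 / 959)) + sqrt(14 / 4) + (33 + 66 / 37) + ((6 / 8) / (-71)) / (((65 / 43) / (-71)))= sqrt(14) / 2 + 9888929 / 28860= 344.52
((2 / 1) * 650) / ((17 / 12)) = 917.65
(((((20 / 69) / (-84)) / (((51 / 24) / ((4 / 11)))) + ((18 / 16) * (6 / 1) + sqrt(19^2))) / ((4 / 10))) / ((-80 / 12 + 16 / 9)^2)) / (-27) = -139542745 / 1398891648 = -0.10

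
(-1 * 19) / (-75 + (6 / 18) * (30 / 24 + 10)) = 4 / 15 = 0.27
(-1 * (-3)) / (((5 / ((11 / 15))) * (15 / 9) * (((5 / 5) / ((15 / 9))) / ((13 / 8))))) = 143 / 200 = 0.72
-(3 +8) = -11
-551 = -551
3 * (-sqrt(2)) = -3 * sqrt(2) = -4.24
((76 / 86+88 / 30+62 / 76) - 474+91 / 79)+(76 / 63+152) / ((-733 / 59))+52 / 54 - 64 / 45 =-43009625749471 / 89415935910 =-481.01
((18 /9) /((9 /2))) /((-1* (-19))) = 4 /171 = 0.02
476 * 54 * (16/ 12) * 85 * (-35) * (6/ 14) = -43696800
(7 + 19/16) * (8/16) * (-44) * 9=-12969/8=-1621.12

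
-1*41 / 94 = -41 / 94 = -0.44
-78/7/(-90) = 13/105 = 0.12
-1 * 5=-5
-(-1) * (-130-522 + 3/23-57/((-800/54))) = -648.02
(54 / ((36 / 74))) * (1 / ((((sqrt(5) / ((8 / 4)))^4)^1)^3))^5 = 127974287011360014336 / 931322574615478515625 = 0.14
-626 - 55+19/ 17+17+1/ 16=-180287/ 272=-662.82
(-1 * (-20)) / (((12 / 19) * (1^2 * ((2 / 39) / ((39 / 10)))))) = 9633 / 4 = 2408.25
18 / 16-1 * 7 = -47 / 8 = -5.88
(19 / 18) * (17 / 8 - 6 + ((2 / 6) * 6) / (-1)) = -893 / 144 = -6.20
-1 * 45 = -45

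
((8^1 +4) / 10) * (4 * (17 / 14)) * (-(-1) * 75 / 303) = 1020 / 707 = 1.44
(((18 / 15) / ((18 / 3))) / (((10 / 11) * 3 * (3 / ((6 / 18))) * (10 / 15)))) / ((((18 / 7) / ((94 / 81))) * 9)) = 3619 / 5904900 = 0.00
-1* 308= -308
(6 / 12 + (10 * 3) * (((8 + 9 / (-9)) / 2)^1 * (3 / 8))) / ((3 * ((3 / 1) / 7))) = 2233 / 72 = 31.01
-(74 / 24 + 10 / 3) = -77 / 12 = -6.42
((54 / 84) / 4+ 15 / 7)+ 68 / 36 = 2113 / 504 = 4.19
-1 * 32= -32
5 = 5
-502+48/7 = -3466/7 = -495.14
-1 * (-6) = 6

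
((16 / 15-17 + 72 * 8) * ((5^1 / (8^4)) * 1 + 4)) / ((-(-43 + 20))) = 45894663 / 471040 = 97.43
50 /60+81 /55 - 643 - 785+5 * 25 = -429229 /330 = -1300.69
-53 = -53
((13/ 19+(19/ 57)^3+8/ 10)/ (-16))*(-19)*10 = 1951/ 108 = 18.06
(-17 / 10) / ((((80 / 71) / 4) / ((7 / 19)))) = -8449 / 3800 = -2.22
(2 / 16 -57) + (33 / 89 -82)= -98615 / 712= -138.50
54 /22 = 27 /11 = 2.45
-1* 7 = -7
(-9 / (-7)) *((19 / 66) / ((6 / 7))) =19 / 44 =0.43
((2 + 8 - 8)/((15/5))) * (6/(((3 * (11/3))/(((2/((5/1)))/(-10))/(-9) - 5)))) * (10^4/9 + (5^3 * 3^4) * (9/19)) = -181660880/16929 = -10730.75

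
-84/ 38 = -42/ 19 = -2.21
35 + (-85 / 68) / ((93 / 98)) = 6265 / 186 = 33.68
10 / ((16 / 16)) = 10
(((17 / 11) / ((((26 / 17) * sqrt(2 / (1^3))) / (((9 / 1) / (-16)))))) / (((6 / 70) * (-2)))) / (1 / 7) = 212415 * sqrt(2) / 18304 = 16.41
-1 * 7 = -7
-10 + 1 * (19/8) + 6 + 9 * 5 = 347/8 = 43.38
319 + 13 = 332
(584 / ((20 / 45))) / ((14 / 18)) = 11826 / 7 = 1689.43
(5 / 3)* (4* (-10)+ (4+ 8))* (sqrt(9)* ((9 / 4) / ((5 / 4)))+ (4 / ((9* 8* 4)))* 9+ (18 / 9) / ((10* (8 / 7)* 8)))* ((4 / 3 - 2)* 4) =12425 / 18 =690.28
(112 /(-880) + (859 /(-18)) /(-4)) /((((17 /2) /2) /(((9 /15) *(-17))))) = -46741 /1650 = -28.33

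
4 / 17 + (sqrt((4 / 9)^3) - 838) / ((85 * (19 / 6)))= -41816 / 14535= -2.88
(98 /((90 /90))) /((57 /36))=61.89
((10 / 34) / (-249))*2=-10 / 4233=-0.00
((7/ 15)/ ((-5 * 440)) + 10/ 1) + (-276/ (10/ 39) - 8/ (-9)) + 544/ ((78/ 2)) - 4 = -1055.56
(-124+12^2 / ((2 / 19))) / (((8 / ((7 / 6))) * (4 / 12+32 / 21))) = 15239 / 156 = 97.69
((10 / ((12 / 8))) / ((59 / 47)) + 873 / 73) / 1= 223141 / 12921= 17.27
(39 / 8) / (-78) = -1 / 16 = -0.06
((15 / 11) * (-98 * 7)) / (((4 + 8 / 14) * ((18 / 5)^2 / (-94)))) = 14105875 / 9504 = 1484.20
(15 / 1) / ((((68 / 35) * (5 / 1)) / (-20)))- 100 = -130.88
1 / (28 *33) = 1 / 924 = 0.00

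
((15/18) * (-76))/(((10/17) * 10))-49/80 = -2731/240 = -11.38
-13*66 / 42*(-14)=286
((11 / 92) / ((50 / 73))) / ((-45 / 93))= -24893 / 69000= -0.36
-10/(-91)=10/91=0.11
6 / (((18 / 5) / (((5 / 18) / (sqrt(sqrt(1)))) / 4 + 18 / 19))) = 6955 / 4104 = 1.69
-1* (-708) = 708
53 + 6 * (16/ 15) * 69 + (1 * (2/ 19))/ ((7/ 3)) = 328939/ 665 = 494.65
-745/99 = -7.53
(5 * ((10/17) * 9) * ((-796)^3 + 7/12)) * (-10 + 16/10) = 1906474507875/17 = 112145559286.76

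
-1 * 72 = -72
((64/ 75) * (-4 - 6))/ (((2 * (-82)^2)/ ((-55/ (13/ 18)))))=1056/ 21853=0.05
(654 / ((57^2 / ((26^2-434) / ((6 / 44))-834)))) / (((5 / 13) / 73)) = 583821004 / 16245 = 35938.50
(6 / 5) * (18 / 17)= 108 / 85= 1.27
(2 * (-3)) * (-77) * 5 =2310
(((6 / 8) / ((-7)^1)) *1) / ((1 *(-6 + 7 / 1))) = -0.11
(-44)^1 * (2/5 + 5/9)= -1892/45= -42.04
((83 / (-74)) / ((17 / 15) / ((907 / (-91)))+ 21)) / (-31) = 1129215 / 651858452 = 0.00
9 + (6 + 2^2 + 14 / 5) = 109 / 5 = 21.80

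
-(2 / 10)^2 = -1 / 25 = -0.04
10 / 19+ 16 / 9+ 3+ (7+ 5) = 17.30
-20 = -20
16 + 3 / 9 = 49 / 3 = 16.33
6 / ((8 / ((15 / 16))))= 0.70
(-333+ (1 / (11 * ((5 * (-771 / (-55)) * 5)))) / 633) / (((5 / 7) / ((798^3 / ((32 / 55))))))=-220805167267305159 / 542270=-407186765388.65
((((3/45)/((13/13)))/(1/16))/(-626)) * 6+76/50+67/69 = 1339441/539925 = 2.48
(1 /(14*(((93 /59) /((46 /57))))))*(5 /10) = 1357 /74214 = 0.02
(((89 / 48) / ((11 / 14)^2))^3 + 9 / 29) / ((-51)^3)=-0.00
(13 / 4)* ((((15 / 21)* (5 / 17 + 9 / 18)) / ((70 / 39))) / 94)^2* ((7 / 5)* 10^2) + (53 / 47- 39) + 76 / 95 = -37.07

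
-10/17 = -0.59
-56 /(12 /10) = -140 /3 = -46.67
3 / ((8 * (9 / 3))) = 1 / 8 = 0.12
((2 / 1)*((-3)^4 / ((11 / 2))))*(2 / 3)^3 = 96 / 11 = 8.73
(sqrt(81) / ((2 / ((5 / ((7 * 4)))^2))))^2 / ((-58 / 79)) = -3999375 / 142600192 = -0.03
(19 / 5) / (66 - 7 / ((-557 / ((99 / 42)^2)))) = 296324 / 5152125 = 0.06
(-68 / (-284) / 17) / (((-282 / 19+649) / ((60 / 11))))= 1140 / 9410269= 0.00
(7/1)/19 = 0.37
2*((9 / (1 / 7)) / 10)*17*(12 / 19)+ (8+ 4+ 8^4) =4243.28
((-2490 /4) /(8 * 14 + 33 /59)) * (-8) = 44.24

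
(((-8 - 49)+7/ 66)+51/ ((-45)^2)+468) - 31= 5644949/ 14850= 380.13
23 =23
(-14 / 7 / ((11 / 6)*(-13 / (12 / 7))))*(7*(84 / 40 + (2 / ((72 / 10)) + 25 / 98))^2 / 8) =134815321 / 154504350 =0.87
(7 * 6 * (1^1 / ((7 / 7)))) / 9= 14 / 3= 4.67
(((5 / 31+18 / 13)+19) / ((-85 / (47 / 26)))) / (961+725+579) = -12972 / 67242565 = -0.00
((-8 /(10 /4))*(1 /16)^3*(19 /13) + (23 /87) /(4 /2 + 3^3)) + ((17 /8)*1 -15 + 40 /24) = -470221537 /41982720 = -11.20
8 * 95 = 760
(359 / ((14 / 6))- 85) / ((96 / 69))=5543 / 112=49.49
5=5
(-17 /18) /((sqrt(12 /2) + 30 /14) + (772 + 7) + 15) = -0.00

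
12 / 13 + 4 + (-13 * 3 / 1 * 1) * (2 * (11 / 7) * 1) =-10706 / 91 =-117.65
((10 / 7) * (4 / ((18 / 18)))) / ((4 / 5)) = 50 / 7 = 7.14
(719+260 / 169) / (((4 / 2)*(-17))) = -551 / 26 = -21.19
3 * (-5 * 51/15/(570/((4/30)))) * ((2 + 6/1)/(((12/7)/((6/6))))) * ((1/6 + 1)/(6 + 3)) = -833/115425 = -0.01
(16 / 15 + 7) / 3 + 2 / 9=131 / 45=2.91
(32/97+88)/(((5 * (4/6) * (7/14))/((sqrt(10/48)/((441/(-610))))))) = -4148 * sqrt(30)/679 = -33.46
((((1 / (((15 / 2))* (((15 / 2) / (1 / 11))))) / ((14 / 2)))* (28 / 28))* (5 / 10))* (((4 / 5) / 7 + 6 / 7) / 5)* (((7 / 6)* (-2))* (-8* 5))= 544 / 259875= 0.00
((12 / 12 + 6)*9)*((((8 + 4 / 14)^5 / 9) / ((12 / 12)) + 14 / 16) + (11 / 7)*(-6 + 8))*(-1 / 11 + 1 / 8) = 1433377137 / 153664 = 9328.00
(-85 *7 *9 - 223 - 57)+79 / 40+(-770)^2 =23490679 / 40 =587266.98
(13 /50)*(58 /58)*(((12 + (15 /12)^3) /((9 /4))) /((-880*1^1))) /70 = -11609 /443520000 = -0.00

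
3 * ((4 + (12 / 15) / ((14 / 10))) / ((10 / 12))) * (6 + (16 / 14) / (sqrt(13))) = 4608 * sqrt(13) / 3185 + 3456 / 35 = 103.96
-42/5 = -8.40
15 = 15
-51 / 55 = -0.93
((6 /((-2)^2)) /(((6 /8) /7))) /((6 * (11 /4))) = 28 /33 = 0.85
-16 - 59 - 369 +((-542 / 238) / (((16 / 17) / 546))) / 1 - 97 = -14897 / 8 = -1862.12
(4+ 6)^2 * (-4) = -400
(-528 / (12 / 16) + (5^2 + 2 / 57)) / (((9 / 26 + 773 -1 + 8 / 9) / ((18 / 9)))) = -6037356 / 3437803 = -1.76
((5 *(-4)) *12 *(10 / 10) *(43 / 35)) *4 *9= -74304 / 7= -10614.86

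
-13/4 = -3.25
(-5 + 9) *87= 348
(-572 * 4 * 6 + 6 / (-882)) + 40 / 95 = -13727.59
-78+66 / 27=-680 / 9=-75.56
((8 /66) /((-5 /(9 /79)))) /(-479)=0.00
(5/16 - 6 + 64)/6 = 311/32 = 9.72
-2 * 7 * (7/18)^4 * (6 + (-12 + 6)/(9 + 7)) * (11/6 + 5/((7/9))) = -4165735/279936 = -14.88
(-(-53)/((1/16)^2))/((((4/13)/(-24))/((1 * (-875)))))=926016000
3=3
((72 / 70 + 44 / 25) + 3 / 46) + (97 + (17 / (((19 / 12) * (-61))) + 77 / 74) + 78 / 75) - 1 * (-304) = 14007107746 / 34520815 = 405.76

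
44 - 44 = 0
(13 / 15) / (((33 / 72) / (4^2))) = 1664 / 55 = 30.25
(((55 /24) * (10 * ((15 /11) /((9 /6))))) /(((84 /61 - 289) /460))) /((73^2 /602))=-211151500 /56098383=-3.76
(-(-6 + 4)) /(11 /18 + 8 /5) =180 /199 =0.90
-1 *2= -2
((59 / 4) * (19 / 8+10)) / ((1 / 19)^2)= 2108601 / 32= 65893.78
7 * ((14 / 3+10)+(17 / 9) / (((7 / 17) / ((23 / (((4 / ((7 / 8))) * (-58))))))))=1668415 / 16704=99.88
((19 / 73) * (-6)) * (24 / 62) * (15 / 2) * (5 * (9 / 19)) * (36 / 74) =-437400 / 83731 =-5.22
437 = 437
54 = 54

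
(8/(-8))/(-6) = 1/6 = 0.17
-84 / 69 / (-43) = 28 / 989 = 0.03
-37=-37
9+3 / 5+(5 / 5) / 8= 389 / 40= 9.72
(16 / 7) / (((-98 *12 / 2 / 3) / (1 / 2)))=-2 / 343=-0.01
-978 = -978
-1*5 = -5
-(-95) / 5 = 19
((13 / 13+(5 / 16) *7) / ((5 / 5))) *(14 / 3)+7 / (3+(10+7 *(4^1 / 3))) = 8141 / 536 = 15.19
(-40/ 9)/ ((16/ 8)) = -20/ 9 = -2.22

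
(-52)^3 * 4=-562432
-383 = -383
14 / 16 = 7 / 8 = 0.88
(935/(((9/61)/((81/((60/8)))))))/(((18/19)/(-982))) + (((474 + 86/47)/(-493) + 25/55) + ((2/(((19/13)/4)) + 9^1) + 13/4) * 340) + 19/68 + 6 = -4122405022984741/58112868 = -70937903.51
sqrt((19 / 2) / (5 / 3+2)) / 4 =sqrt(1254) / 88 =0.40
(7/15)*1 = 7/15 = 0.47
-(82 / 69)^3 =-551368 / 328509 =-1.68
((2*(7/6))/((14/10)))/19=5/57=0.09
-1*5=-5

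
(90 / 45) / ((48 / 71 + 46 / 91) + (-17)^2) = 12922 / 1874863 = 0.01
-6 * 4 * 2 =-48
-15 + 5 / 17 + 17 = 39 / 17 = 2.29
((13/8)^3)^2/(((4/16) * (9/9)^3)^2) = 4826809/16384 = 294.61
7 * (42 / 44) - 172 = -3637 / 22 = -165.32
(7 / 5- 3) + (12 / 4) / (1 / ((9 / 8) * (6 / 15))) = -1 / 4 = -0.25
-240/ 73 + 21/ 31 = -5907/ 2263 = -2.61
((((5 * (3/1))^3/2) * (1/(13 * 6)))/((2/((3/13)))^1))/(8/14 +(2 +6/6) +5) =1575/5408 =0.29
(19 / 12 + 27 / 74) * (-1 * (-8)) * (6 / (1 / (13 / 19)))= 44980 / 703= 63.98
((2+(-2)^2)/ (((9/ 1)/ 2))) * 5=20/ 3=6.67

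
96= 96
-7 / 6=-1.17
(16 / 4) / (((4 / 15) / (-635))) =-9525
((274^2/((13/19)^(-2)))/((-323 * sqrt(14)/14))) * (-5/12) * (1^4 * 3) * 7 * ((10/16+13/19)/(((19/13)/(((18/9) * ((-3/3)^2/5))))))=57441041749 * sqrt(14)/168374732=1276.47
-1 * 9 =-9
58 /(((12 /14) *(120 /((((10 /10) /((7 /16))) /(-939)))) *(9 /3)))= -0.00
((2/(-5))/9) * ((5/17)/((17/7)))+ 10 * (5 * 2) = 260086/2601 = 99.99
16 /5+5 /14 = 3.56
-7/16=-0.44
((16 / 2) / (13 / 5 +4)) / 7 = 40 / 231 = 0.17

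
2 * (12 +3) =30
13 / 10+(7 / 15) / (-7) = 37 / 30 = 1.23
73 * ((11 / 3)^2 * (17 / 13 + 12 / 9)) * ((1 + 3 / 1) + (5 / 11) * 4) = 5293376 / 351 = 15080.84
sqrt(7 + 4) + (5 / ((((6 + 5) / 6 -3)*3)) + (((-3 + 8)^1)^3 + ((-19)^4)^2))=sqrt(11) + 118884942152 / 7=16983563167.89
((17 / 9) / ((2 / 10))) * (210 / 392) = 425 / 84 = 5.06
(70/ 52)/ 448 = 5/ 1664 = 0.00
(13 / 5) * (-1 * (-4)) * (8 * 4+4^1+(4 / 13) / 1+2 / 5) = 9544 / 25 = 381.76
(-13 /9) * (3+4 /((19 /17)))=-1625 /171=-9.50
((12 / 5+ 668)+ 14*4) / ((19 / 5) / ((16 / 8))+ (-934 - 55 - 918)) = -7264 / 19051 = -0.38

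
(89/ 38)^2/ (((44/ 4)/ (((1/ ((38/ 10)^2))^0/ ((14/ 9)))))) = 0.32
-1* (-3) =3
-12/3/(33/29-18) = 116/489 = 0.24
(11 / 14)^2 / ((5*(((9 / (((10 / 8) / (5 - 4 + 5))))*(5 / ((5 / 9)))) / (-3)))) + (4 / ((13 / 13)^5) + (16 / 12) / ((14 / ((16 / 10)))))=2636323 / 635040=4.15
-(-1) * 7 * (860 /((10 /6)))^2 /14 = 133128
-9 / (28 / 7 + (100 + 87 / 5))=-45 / 607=-0.07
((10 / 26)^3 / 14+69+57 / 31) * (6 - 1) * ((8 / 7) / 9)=1350968860 / 30035187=44.98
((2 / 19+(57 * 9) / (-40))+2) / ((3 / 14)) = -57029 / 1140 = -50.03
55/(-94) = -55/94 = -0.59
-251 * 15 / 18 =-1255 / 6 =-209.17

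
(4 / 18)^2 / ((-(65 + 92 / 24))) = -8 / 11151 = -0.00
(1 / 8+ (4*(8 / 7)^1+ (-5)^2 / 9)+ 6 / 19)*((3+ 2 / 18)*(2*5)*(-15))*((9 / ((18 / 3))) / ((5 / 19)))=-372985 / 18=-20721.39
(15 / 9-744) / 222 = -2227 / 666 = -3.34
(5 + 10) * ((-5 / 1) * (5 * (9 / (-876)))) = 1125 / 292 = 3.85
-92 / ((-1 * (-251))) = -92 / 251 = -0.37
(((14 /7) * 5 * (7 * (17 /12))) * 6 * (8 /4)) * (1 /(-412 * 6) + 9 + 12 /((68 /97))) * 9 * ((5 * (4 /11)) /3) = 192071425 /1133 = 169524.65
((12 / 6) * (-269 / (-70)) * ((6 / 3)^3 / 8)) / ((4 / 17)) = 4573 / 140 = 32.66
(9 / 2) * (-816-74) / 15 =-267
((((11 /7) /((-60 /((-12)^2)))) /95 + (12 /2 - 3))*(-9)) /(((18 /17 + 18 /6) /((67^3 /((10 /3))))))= -452942761977 /764750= -592275.60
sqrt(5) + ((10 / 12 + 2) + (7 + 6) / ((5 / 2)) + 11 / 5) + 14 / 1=sqrt(5) + 727 / 30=26.47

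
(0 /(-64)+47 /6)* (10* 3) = 235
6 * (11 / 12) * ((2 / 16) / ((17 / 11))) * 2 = 121 / 136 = 0.89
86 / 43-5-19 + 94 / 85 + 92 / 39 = -18.54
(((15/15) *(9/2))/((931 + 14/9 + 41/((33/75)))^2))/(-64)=-88209/1319935526912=-0.00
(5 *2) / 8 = 5 / 4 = 1.25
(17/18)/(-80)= -17/1440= -0.01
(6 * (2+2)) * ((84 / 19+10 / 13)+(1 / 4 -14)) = -50742 / 247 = -205.43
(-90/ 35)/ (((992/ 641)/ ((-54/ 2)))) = 44.86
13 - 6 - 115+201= 93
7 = 7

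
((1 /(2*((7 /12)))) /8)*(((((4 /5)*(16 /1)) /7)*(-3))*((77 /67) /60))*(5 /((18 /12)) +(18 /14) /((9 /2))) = -3344 /82075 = -0.04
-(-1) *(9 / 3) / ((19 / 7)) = 21 / 19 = 1.11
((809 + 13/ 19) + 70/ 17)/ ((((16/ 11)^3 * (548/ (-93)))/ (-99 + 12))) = 1415374803909/ 362504192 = 3904.44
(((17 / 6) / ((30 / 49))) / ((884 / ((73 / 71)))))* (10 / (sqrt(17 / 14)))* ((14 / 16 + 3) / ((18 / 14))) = 776209* sqrt(238) / 81342144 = 0.15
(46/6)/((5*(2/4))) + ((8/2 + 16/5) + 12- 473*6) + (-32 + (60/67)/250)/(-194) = -1372378429/487425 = -2815.57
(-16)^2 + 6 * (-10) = 196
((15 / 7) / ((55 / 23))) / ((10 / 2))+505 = 194494 / 385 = 505.18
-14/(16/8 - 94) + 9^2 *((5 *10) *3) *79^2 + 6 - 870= 3488055163/46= 75827286.15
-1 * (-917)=917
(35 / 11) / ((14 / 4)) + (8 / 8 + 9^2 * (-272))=-242331 / 11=-22030.09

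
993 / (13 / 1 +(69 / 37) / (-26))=955266 / 12437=76.81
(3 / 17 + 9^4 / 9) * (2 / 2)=12396 / 17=729.18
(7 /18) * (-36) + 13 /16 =-211 /16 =-13.19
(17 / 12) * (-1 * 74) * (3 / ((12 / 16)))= -1258 / 3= -419.33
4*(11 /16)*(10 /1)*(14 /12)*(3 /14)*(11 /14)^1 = 605 /112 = 5.40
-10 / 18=-5 / 9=-0.56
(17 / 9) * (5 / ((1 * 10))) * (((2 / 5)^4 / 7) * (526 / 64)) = 4471 / 157500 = 0.03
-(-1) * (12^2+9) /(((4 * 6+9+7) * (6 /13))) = 663 /80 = 8.29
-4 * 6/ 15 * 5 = -8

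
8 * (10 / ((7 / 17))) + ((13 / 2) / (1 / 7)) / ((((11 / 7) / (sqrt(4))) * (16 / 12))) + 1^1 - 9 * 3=211.72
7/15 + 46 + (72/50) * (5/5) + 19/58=209819/4350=48.23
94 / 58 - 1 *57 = -1606 / 29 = -55.38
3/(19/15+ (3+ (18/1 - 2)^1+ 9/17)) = 0.14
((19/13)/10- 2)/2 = -241/260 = -0.93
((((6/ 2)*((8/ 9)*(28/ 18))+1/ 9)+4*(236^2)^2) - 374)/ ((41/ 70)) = 23451455086150/ 1107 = 21184692941.42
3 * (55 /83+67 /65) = 27408 /5395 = 5.08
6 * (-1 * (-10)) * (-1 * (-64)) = 3840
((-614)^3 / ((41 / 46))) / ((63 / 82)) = -21295750048 / 63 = -338027778.54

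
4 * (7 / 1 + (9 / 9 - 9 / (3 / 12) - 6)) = -136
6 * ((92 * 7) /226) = 1932 /113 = 17.10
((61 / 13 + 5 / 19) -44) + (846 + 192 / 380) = 997214 / 1235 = 807.46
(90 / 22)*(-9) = -405 / 11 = -36.82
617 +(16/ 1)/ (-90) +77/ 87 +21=833513/ 1305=638.71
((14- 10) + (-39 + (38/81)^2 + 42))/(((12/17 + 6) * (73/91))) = 73282937/54600642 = 1.34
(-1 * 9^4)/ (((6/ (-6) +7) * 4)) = -2187/ 8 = -273.38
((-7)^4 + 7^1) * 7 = 16856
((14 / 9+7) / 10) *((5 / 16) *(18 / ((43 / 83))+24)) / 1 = 32417 / 2064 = 15.71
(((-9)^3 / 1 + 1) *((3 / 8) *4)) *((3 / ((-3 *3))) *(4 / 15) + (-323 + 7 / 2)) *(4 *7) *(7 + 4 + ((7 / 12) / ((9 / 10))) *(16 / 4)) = 53793483016 / 405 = 132823414.85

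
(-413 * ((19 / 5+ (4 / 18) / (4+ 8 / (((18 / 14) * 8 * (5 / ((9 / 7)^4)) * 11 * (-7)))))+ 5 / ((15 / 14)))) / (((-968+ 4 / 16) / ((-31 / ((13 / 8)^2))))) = -94719196623104 / 2218397687415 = -42.70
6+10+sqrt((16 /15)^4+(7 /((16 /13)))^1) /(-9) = 16-sqrt(5655451) /8100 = 15.71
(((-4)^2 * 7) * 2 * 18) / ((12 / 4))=1344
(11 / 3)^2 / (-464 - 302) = -121 / 6894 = -0.02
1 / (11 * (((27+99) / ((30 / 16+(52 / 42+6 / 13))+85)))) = 0.06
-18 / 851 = -0.02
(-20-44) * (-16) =1024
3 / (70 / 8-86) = -4 / 103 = -0.04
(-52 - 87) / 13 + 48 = 37.31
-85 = -85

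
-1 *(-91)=91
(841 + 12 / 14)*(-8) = -47144 / 7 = -6734.86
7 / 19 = 0.37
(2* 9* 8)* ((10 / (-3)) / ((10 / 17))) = -816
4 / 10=2 / 5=0.40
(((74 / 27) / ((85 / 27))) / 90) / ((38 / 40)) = 0.01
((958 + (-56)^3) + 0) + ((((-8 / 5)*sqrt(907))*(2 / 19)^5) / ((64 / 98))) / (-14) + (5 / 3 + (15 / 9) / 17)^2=-50475262 / 289 + 28*sqrt(907) / 12380495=-174654.89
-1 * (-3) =3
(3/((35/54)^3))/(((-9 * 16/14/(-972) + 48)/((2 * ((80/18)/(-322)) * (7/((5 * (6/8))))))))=-7558272/639149875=-0.01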